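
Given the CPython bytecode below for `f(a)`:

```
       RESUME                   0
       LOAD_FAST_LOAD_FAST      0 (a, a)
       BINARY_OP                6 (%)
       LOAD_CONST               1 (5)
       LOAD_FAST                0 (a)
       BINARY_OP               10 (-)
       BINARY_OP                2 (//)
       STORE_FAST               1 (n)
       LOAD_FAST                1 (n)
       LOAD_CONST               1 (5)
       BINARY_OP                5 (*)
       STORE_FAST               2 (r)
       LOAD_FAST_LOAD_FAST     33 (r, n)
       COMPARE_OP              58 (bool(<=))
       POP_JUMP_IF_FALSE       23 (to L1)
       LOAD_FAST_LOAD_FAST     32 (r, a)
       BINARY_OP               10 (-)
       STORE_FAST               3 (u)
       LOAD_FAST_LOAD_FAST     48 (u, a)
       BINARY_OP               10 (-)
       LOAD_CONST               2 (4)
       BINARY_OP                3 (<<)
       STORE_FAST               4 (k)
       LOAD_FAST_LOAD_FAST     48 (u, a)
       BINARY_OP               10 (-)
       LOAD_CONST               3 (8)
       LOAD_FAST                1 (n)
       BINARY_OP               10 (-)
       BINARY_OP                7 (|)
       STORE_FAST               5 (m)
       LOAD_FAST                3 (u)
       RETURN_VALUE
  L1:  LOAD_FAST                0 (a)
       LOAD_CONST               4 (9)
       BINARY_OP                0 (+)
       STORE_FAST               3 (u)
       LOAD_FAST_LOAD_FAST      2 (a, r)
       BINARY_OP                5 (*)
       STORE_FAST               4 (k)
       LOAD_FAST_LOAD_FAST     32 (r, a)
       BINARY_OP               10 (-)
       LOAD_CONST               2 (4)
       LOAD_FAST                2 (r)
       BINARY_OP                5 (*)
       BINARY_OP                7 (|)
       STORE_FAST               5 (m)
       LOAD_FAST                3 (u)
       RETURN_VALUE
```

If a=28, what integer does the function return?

LOAD_FAST_LOAD_FAST a,a → push 28,28. Stack: [28, 28]
BINARY_OP % → 28 % 28 = 0. Stack: [0]
LOAD_CONST → push 5. Stack: [0, 5]
LOAD_FAST a → push 28. Stack: [0, 5, 28]
BINARY_OP - → 5 - 28 = -23. Stack: [0, -23]
BINARY_OP // → 0 // -23 = 0. Stack: [0]
STORE_FAST n → n=0. Stack: []
LOAD_FAST n → push 0. Stack: [0]
LOAD_CONST → push 5. Stack: [0, 5]
BINARY_OP * → 0 * 5 = 0. Stack: [0]
STORE_FAST r → r=0. Stack: []
LOAD_FAST_LOAD_FAST r,n → push 0,0. Stack: [0, 0]
COMPARE_OP bool(<=) → 0 vs 0 = True. Stack: [True]
POP_JUMP_IF_FALSE → pop True; no jump. Stack: []
LOAD_FAST_LOAD_FAST r,a → push 0,28. Stack: [0, 28]
BINARY_OP - → 0 - 28 = -28. Stack: [-28]
STORE_FAST u → u=-28. Stack: []
LOAD_FAST_LOAD_FAST u,a → push -28,28. Stack: [-28, 28]
BINARY_OP - → -28 - 28 = -56. Stack: [-56]
LOAD_CONST → push 4. Stack: [-56, 4]
BINARY_OP << → -56 << 4 = -896. Stack: [-896]
STORE_FAST k → k=-896. Stack: []
LOAD_FAST_LOAD_FAST u,a → push -28,28. Stack: [-28, 28]
BINARY_OP - → -28 - 28 = -56. Stack: [-56]
LOAD_CONST → push 8. Stack: [-56, 8]
LOAD_FAST n → push 0. Stack: [-56, 8, 0]
BINARY_OP - → 8 - 0 = 8. Stack: [-56, 8]
BINARY_OP | → -56 | 8 = -56. Stack: [-56]
STORE_FAST m → m=-56. Stack: []
LOAD_FAST u → push -28. Stack: [-28]
RETURN_VALUE → return -28.

-28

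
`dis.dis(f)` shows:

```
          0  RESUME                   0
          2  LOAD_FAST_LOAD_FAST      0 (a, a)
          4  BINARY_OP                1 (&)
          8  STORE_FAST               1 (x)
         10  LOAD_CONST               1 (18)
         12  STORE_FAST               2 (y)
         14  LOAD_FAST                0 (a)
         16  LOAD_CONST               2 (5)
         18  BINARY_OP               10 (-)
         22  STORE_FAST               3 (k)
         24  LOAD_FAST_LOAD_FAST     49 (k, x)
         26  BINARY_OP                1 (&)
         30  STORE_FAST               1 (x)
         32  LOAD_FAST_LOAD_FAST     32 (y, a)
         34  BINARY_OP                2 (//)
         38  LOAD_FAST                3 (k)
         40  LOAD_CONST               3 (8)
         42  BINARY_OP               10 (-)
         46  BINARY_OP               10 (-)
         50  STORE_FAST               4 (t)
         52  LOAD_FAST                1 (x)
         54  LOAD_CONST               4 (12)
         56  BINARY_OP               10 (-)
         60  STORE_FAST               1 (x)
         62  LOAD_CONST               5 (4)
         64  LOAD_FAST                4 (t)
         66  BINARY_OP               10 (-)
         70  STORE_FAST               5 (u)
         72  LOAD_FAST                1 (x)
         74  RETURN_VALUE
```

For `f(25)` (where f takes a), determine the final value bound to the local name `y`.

LOAD_FAST_LOAD_FAST a,a → push 25,25. Stack: [25, 25]
BINARY_OP & → 25 & 25 = 25. Stack: [25]
STORE_FAST x → x=25. Stack: []
LOAD_CONST → push 18. Stack: [18]
STORE_FAST y → y=18. Stack: []
LOAD_FAST a → push 25. Stack: [25]
LOAD_CONST → push 5. Stack: [25, 5]
BINARY_OP - → 25 - 5 = 20. Stack: [20]
STORE_FAST k → k=20. Stack: []
LOAD_FAST_LOAD_FAST k,x → push 20,25. Stack: [20, 25]
BINARY_OP & → 20 & 25 = 16. Stack: [16]
STORE_FAST x → x=16. Stack: []
LOAD_FAST_LOAD_FAST y,a → push 18,25. Stack: [18, 25]
BINARY_OP // → 18 // 25 = 0. Stack: [0]
LOAD_FAST k → push 20. Stack: [0, 20]
LOAD_CONST → push 8. Stack: [0, 20, 8]
BINARY_OP - → 20 - 8 = 12. Stack: [0, 12]
BINARY_OP - → 0 - 12 = -12. Stack: [-12]
STORE_FAST t → t=-12. Stack: []
LOAD_FAST x → push 16. Stack: [16]
LOAD_CONST → push 12. Stack: [16, 12]
BINARY_OP - → 16 - 12 = 4. Stack: [4]
STORE_FAST x → x=4. Stack: []
LOAD_CONST → push 4. Stack: [4]
LOAD_FAST t → push -12. Stack: [4, -12]
BINARY_OP - → 4 - -12 = 16. Stack: [16]
STORE_FAST u → u=16. Stack: []
LOAD_FAST x → push 4. Stack: [4]
RETURN_VALUE → return 4.

18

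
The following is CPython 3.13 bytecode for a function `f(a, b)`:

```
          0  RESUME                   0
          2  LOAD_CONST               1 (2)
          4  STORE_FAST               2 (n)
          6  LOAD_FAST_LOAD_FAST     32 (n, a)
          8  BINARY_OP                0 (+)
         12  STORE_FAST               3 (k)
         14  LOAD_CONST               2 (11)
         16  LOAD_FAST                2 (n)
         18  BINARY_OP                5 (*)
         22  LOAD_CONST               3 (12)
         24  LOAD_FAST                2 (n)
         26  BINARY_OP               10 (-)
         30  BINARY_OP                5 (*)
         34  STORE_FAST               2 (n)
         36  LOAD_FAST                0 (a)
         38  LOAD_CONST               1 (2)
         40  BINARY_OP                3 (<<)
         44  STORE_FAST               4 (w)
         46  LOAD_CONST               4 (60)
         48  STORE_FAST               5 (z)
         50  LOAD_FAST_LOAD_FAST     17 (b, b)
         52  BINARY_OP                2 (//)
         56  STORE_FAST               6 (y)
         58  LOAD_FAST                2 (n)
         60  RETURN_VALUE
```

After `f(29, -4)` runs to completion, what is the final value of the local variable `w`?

LOAD_CONST → push 2. Stack: [2]
STORE_FAST n → n=2. Stack: []
LOAD_FAST_LOAD_FAST n,a → push 2,29. Stack: [2, 29]
BINARY_OP + → 2 + 29 = 31. Stack: [31]
STORE_FAST k → k=31. Stack: []
LOAD_CONST → push 11. Stack: [11]
LOAD_FAST n → push 2. Stack: [11, 2]
BINARY_OP * → 11 * 2 = 22. Stack: [22]
LOAD_CONST → push 12. Stack: [22, 12]
LOAD_FAST n → push 2. Stack: [22, 12, 2]
BINARY_OP - → 12 - 2 = 10. Stack: [22, 10]
BINARY_OP * → 22 * 10 = 220. Stack: [220]
STORE_FAST n → n=220. Stack: []
LOAD_FAST a → push 29. Stack: [29]
LOAD_CONST → push 2. Stack: [29, 2]
BINARY_OP << → 29 << 2 = 116. Stack: [116]
STORE_FAST w → w=116. Stack: []
LOAD_CONST → push 60. Stack: [60]
STORE_FAST z → z=60. Stack: []
LOAD_FAST_LOAD_FAST b,b → push -4,-4. Stack: [-4, -4]
BINARY_OP // → -4 // -4 = 1. Stack: [1]
STORE_FAST y → y=1. Stack: []
LOAD_FAST n → push 220. Stack: [220]
RETURN_VALUE → return 220.

116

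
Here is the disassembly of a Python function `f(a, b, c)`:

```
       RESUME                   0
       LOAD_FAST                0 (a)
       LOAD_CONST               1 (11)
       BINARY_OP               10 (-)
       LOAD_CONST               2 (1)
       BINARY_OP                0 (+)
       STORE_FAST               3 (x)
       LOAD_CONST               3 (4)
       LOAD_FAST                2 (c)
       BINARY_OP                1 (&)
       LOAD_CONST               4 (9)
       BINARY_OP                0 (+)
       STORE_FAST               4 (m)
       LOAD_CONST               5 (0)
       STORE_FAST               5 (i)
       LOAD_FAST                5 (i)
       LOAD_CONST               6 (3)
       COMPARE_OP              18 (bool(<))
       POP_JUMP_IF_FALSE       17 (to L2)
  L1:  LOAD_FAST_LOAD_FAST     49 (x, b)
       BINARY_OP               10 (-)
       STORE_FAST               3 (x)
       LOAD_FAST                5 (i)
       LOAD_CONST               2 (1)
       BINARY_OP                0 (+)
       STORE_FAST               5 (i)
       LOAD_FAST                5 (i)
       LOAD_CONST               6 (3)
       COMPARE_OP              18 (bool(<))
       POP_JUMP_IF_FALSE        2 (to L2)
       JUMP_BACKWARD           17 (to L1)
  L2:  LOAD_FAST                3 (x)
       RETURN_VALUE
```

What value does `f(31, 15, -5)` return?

LOAD_FAST a → push 31. Stack: [31]
LOAD_CONST → push 11. Stack: [31, 11]
BINARY_OP - → 31 - 11 = 20. Stack: [20]
LOAD_CONST → push 1. Stack: [20, 1]
BINARY_OP + → 20 + 1 = 21. Stack: [21]
STORE_FAST x → x=21. Stack: []
LOAD_CONST → push 4. Stack: [4]
LOAD_FAST c → push -5. Stack: [4, -5]
BINARY_OP & → 4 & -5 = 0. Stack: [0]
LOAD_CONST → push 9. Stack: [0, 9]
BINARY_OP + → 0 + 9 = 9. Stack: [9]
STORE_FAST m → m=9. Stack: []
LOAD_CONST → push 0. Stack: [0]
STORE_FAST i → i=0. Stack: []
LOAD_FAST i → push 0. Stack: [0]
LOAD_CONST → push 3. Stack: [0, 3]
COMPARE_OP bool(<) → 0 vs 3 = True. Stack: [True]
POP_JUMP_IF_FALSE → pop True; no jump. Stack: []
LOAD_FAST_LOAD_FAST x,b → push 21,15. Stack: [21, 15]
BINARY_OP - → 21 - 15 = 6. Stack: [6]
STORE_FAST x → x=6. Stack: []
LOAD_FAST i → push 0. Stack: [0]
LOAD_CONST → push 1. Stack: [0, 1]
BINARY_OP + → 0 + 1 = 1. Stack: [1]
STORE_FAST i → i=1. Stack: []
LOAD_FAST i → push 1. Stack: [1]
LOAD_CONST → push 3. Stack: [1, 3]
COMPARE_OP bool(<) → 1 vs 3 = True. Stack: [True]
POP_JUMP_IF_FALSE → pop True; no jump. Stack: []
LOAD_FAST_LOAD_FAST x,b → push 6,15. Stack: [6, 15]
BINARY_OP - → 6 - 15 = -9. Stack: [-9]
STORE_FAST x → x=-9. Stack: []
LOAD_FAST i → push 1. Stack: [1]
LOAD_CONST → push 1. Stack: [1, 1]
BINARY_OP + → 1 + 1 = 2. Stack: [2]
STORE_FAST i → i=2. Stack: []
LOAD_FAST i → push 2. Stack: [2]
LOAD_CONST → push 3. Stack: [2, 3]
COMPARE_OP bool(<) → 2 vs 3 = True. Stack: [True]
POP_JUMP_IF_FALSE → pop True; no jump. Stack: []
LOAD_FAST_LOAD_FAST x,b → push -9,15. Stack: [-9, 15]
BINARY_OP - → -9 - 15 = -24. Stack: [-24]
STORE_FAST x → x=-24. Stack: []
LOAD_FAST i → push 2. Stack: [2]
LOAD_CONST → push 1. Stack: [2, 1]
BINARY_OP + → 2 + 1 = 3. Stack: [3]
STORE_FAST i → i=3. Stack: []
LOAD_FAST i → push 3. Stack: [3]
LOAD_CONST → push 3. Stack: [3, 3]
COMPARE_OP bool(<) → 3 vs 3 = False. Stack: [False]
POP_JUMP_IF_FALSE → pop False; jump. Stack: []
LOAD_FAST x → push -24. Stack: [-24]
RETURN_VALUE → return -24.

-24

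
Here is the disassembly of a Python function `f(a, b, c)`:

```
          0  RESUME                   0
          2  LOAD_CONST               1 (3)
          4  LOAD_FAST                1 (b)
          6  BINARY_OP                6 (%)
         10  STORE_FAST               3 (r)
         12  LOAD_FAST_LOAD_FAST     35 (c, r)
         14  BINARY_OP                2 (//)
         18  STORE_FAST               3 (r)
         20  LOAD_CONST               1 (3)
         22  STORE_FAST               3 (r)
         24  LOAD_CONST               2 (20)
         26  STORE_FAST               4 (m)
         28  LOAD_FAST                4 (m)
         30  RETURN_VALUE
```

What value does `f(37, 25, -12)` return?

20

LOAD_CONST → push 3. Stack: [3]
LOAD_FAST b → push 25. Stack: [3, 25]
BINARY_OP % → 3 % 25 = 3. Stack: [3]
STORE_FAST r → r=3. Stack: []
LOAD_FAST_LOAD_FAST c,r → push -12,3. Stack: [-12, 3]
BINARY_OP // → -12 // 3 = -4. Stack: [-4]
STORE_FAST r → r=-4. Stack: []
LOAD_CONST → push 3. Stack: [3]
STORE_FAST r → r=3. Stack: []
LOAD_CONST → push 20. Stack: [20]
STORE_FAST m → m=20. Stack: []
LOAD_FAST m → push 20. Stack: [20]
RETURN_VALUE → return 20.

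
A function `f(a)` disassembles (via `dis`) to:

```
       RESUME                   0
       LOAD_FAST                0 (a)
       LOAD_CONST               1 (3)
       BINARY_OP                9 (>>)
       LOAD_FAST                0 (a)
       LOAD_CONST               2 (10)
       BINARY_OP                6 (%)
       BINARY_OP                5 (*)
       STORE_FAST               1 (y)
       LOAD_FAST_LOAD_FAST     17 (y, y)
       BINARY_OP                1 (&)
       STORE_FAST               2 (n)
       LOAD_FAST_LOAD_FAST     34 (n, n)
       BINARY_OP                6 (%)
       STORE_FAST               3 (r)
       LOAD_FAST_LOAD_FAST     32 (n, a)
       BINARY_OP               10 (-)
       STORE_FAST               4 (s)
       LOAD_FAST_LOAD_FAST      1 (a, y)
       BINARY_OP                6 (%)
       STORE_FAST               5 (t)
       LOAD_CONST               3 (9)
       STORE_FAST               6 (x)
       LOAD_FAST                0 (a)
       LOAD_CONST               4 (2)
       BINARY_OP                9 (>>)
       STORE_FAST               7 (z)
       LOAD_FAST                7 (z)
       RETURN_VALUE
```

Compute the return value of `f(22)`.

LOAD_FAST a → push 22. Stack: [22]
LOAD_CONST → push 3. Stack: [22, 3]
BINARY_OP >> → 22 >> 3 = 2. Stack: [2]
LOAD_FAST a → push 22. Stack: [2, 22]
LOAD_CONST → push 10. Stack: [2, 22, 10]
BINARY_OP % → 22 % 10 = 2. Stack: [2, 2]
BINARY_OP * → 2 * 2 = 4. Stack: [4]
STORE_FAST y → y=4. Stack: []
LOAD_FAST_LOAD_FAST y,y → push 4,4. Stack: [4, 4]
BINARY_OP & → 4 & 4 = 4. Stack: [4]
STORE_FAST n → n=4. Stack: []
LOAD_FAST_LOAD_FAST n,n → push 4,4. Stack: [4, 4]
BINARY_OP % → 4 % 4 = 0. Stack: [0]
STORE_FAST r → r=0. Stack: []
LOAD_FAST_LOAD_FAST n,a → push 4,22. Stack: [4, 22]
BINARY_OP - → 4 - 22 = -18. Stack: [-18]
STORE_FAST s → s=-18. Stack: []
LOAD_FAST_LOAD_FAST a,y → push 22,4. Stack: [22, 4]
BINARY_OP % → 22 % 4 = 2. Stack: [2]
STORE_FAST t → t=2. Stack: []
LOAD_CONST → push 9. Stack: [9]
STORE_FAST x → x=9. Stack: []
LOAD_FAST a → push 22. Stack: [22]
LOAD_CONST → push 2. Stack: [22, 2]
BINARY_OP >> → 22 >> 2 = 5. Stack: [5]
STORE_FAST z → z=5. Stack: []
LOAD_FAST z → push 5. Stack: [5]
RETURN_VALUE → return 5.

5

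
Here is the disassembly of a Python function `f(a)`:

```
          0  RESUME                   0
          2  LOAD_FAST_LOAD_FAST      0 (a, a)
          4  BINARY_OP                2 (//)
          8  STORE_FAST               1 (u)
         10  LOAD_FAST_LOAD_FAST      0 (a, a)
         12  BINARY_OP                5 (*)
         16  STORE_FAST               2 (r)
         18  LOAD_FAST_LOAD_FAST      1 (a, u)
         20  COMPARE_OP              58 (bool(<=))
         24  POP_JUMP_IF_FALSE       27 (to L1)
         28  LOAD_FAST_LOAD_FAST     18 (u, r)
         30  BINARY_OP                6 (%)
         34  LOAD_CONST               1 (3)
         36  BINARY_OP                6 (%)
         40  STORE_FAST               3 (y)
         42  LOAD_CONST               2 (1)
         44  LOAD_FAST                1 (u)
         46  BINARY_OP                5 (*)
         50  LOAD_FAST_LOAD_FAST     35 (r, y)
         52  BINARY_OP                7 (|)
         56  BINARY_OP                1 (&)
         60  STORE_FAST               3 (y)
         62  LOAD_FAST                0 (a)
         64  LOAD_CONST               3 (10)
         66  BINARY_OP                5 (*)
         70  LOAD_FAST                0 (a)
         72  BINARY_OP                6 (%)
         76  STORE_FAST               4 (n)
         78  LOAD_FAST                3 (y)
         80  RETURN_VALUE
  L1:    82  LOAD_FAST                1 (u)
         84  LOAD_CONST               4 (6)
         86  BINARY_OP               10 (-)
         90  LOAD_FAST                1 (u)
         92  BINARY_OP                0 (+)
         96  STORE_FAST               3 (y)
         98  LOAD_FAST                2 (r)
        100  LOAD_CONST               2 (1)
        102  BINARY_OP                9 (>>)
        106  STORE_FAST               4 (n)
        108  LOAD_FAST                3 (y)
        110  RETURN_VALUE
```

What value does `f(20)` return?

-4

LOAD_FAST_LOAD_FAST a,a → push 20,20. Stack: [20, 20]
BINARY_OP // → 20 // 20 = 1. Stack: [1]
STORE_FAST u → u=1. Stack: []
LOAD_FAST_LOAD_FAST a,a → push 20,20. Stack: [20, 20]
BINARY_OP * → 20 * 20 = 400. Stack: [400]
STORE_FAST r → r=400. Stack: []
LOAD_FAST_LOAD_FAST a,u → push 20,1. Stack: [20, 1]
COMPARE_OP bool(<=) → 20 vs 1 = False. Stack: [False]
POP_JUMP_IF_FALSE → pop False; jump. Stack: []
LOAD_FAST u → push 1. Stack: [1]
LOAD_CONST → push 6. Stack: [1, 6]
BINARY_OP - → 1 - 6 = -5. Stack: [-5]
LOAD_FAST u → push 1. Stack: [-5, 1]
BINARY_OP + → -5 + 1 = -4. Stack: [-4]
STORE_FAST y → y=-4. Stack: []
LOAD_FAST r → push 400. Stack: [400]
LOAD_CONST → push 1. Stack: [400, 1]
BINARY_OP >> → 400 >> 1 = 200. Stack: [200]
STORE_FAST n → n=200. Stack: []
LOAD_FAST y → push -4. Stack: [-4]
RETURN_VALUE → return -4.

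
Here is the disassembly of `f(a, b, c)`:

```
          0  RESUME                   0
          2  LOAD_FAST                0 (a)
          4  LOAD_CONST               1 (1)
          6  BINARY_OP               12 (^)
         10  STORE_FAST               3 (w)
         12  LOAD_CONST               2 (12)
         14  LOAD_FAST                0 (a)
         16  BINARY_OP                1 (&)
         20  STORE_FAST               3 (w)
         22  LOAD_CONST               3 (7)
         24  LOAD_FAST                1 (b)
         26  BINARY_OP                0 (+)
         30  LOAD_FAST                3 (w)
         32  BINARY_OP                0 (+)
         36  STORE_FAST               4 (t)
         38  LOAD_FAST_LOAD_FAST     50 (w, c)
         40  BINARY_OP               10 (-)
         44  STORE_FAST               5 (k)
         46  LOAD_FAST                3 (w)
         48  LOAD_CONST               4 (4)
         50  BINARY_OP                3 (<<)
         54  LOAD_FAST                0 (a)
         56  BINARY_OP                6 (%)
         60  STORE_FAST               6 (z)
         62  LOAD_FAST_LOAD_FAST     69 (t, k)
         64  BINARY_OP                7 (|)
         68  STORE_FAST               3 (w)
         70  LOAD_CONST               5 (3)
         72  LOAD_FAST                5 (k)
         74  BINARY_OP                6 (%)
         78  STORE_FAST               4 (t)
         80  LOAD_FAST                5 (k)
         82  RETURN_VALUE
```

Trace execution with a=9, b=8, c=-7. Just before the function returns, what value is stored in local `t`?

LOAD_FAST a → push 9. Stack: [9]
LOAD_CONST → push 1. Stack: [9, 1]
BINARY_OP ^ → 9 ^ 1 = 8. Stack: [8]
STORE_FAST w → w=8. Stack: []
LOAD_CONST → push 12. Stack: [12]
LOAD_FAST a → push 9. Stack: [12, 9]
BINARY_OP & → 12 & 9 = 8. Stack: [8]
STORE_FAST w → w=8. Stack: []
LOAD_CONST → push 7. Stack: [7]
LOAD_FAST b → push 8. Stack: [7, 8]
BINARY_OP + → 7 + 8 = 15. Stack: [15]
LOAD_FAST w → push 8. Stack: [15, 8]
BINARY_OP + → 15 + 8 = 23. Stack: [23]
STORE_FAST t → t=23. Stack: []
LOAD_FAST_LOAD_FAST w,c → push 8,-7. Stack: [8, -7]
BINARY_OP - → 8 - -7 = 15. Stack: [15]
STORE_FAST k → k=15. Stack: []
LOAD_FAST w → push 8. Stack: [8]
LOAD_CONST → push 4. Stack: [8, 4]
BINARY_OP << → 8 << 4 = 128. Stack: [128]
LOAD_FAST a → push 9. Stack: [128, 9]
BINARY_OP % → 128 % 9 = 2. Stack: [2]
STORE_FAST z → z=2. Stack: []
LOAD_FAST_LOAD_FAST t,k → push 23,15. Stack: [23, 15]
BINARY_OP | → 23 | 15 = 31. Stack: [31]
STORE_FAST w → w=31. Stack: []
LOAD_CONST → push 3. Stack: [3]
LOAD_FAST k → push 15. Stack: [3, 15]
BINARY_OP % → 3 % 15 = 3. Stack: [3]
STORE_FAST t → t=3. Stack: []
LOAD_FAST k → push 15. Stack: [15]
RETURN_VALUE → return 15.

3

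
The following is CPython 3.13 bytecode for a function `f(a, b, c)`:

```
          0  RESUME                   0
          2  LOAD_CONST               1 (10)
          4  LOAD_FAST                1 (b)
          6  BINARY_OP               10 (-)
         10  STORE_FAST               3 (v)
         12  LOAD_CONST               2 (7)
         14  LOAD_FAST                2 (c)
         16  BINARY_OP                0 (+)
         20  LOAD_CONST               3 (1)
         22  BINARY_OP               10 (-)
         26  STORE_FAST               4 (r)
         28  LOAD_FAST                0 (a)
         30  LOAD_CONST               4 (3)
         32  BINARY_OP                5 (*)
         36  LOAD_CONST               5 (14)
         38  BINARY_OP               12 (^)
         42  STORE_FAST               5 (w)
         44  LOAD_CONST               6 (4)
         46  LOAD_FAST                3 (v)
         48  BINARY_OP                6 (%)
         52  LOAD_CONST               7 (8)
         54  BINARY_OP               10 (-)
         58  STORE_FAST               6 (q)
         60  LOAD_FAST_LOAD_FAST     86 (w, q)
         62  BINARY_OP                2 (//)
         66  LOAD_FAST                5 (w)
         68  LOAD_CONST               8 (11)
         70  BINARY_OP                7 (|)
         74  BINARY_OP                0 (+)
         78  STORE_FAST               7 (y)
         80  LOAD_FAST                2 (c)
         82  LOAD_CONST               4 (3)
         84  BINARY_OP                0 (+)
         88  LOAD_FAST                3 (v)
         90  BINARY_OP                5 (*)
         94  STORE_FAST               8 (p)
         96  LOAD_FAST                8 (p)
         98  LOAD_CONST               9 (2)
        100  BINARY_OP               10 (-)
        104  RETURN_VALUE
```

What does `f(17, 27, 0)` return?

-53

LOAD_CONST → push 10. Stack: [10]
LOAD_FAST b → push 27. Stack: [10, 27]
BINARY_OP - → 10 - 27 = -17. Stack: [-17]
STORE_FAST v → v=-17. Stack: []
LOAD_CONST → push 7. Stack: [7]
LOAD_FAST c → push 0. Stack: [7, 0]
BINARY_OP + → 7 + 0 = 7. Stack: [7]
LOAD_CONST → push 1. Stack: [7, 1]
BINARY_OP - → 7 - 1 = 6. Stack: [6]
STORE_FAST r → r=6. Stack: []
LOAD_FAST a → push 17. Stack: [17]
LOAD_CONST → push 3. Stack: [17, 3]
BINARY_OP * → 17 * 3 = 51. Stack: [51]
LOAD_CONST → push 14. Stack: [51, 14]
BINARY_OP ^ → 51 ^ 14 = 61. Stack: [61]
STORE_FAST w → w=61. Stack: []
LOAD_CONST → push 4. Stack: [4]
LOAD_FAST v → push -17. Stack: [4, -17]
BINARY_OP % → 4 % -17 = -13. Stack: [-13]
LOAD_CONST → push 8. Stack: [-13, 8]
BINARY_OP - → -13 - 8 = -21. Stack: [-21]
STORE_FAST q → q=-21. Stack: []
LOAD_FAST_LOAD_FAST w,q → push 61,-21. Stack: [61, -21]
BINARY_OP // → 61 // -21 = -3. Stack: [-3]
LOAD_FAST w → push 61. Stack: [-3, 61]
LOAD_CONST → push 11. Stack: [-3, 61, 11]
BINARY_OP | → 61 | 11 = 63. Stack: [-3, 63]
BINARY_OP + → -3 + 63 = 60. Stack: [60]
STORE_FAST y → y=60. Stack: []
LOAD_FAST c → push 0. Stack: [0]
LOAD_CONST → push 3. Stack: [0, 3]
BINARY_OP + → 0 + 3 = 3. Stack: [3]
LOAD_FAST v → push -17. Stack: [3, -17]
BINARY_OP * → 3 * -17 = -51. Stack: [-51]
STORE_FAST p → p=-51. Stack: []
LOAD_FAST p → push -51. Stack: [-51]
LOAD_CONST → push 2. Stack: [-51, 2]
BINARY_OP - → -51 - 2 = -53. Stack: [-53]
RETURN_VALUE → return -53.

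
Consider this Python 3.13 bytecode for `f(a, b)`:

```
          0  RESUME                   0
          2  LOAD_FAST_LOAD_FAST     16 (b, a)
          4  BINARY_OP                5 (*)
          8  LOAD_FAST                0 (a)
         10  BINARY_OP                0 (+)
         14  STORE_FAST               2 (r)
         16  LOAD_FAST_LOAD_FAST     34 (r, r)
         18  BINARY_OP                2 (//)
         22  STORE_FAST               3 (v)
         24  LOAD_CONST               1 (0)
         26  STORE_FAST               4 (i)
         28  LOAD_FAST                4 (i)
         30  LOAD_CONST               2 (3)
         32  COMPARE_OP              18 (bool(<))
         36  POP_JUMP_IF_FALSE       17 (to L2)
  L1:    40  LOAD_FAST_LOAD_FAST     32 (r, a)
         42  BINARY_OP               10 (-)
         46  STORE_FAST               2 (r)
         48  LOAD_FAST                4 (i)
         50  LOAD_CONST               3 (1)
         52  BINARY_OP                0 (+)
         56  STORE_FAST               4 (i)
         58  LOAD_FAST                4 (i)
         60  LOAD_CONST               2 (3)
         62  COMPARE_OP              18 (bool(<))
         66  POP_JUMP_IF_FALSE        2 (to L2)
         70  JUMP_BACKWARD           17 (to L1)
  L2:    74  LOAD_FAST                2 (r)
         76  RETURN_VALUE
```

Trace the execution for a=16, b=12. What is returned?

LOAD_FAST_LOAD_FAST b,a → push 12,16. Stack: [12, 16]
BINARY_OP * → 12 * 16 = 192. Stack: [192]
LOAD_FAST a → push 16. Stack: [192, 16]
BINARY_OP + → 192 + 16 = 208. Stack: [208]
STORE_FAST r → r=208. Stack: []
LOAD_FAST_LOAD_FAST r,r → push 208,208. Stack: [208, 208]
BINARY_OP // → 208 // 208 = 1. Stack: [1]
STORE_FAST v → v=1. Stack: []
LOAD_CONST → push 0. Stack: [0]
STORE_FAST i → i=0. Stack: []
LOAD_FAST i → push 0. Stack: [0]
LOAD_CONST → push 3. Stack: [0, 3]
COMPARE_OP bool(<) → 0 vs 3 = True. Stack: [True]
POP_JUMP_IF_FALSE → pop True; no jump. Stack: []
LOAD_FAST_LOAD_FAST r,a → push 208,16. Stack: [208, 16]
BINARY_OP - → 208 - 16 = 192. Stack: [192]
STORE_FAST r → r=192. Stack: []
LOAD_FAST i → push 0. Stack: [0]
LOAD_CONST → push 1. Stack: [0, 1]
BINARY_OP + → 0 + 1 = 1. Stack: [1]
STORE_FAST i → i=1. Stack: []
LOAD_FAST i → push 1. Stack: [1]
LOAD_CONST → push 3. Stack: [1, 3]
COMPARE_OP bool(<) → 1 vs 3 = True. Stack: [True]
POP_JUMP_IF_FALSE → pop True; no jump. Stack: []
LOAD_FAST_LOAD_FAST r,a → push 192,16. Stack: [192, 16]
BINARY_OP - → 192 - 16 = 176. Stack: [176]
STORE_FAST r → r=176. Stack: []
LOAD_FAST i → push 1. Stack: [1]
LOAD_CONST → push 1. Stack: [1, 1]
BINARY_OP + → 1 + 1 = 2. Stack: [2]
STORE_FAST i → i=2. Stack: []
LOAD_FAST i → push 2. Stack: [2]
LOAD_CONST → push 3. Stack: [2, 3]
COMPARE_OP bool(<) → 2 vs 3 = True. Stack: [True]
POP_JUMP_IF_FALSE → pop True; no jump. Stack: []
LOAD_FAST_LOAD_FAST r,a → push 176,16. Stack: [176, 16]
BINARY_OP - → 176 - 16 = 160. Stack: [160]
STORE_FAST r → r=160. Stack: []
LOAD_FAST i → push 2. Stack: [2]
LOAD_CONST → push 1. Stack: [2, 1]
BINARY_OP + → 2 + 1 = 3. Stack: [3]
STORE_FAST i → i=3. Stack: []
LOAD_FAST i → push 3. Stack: [3]
LOAD_CONST → push 3. Stack: [3, 3]
COMPARE_OP bool(<) → 3 vs 3 = False. Stack: [False]
POP_JUMP_IF_FALSE → pop False; jump. Stack: []
LOAD_FAST r → push 160. Stack: [160]
RETURN_VALUE → return 160.

160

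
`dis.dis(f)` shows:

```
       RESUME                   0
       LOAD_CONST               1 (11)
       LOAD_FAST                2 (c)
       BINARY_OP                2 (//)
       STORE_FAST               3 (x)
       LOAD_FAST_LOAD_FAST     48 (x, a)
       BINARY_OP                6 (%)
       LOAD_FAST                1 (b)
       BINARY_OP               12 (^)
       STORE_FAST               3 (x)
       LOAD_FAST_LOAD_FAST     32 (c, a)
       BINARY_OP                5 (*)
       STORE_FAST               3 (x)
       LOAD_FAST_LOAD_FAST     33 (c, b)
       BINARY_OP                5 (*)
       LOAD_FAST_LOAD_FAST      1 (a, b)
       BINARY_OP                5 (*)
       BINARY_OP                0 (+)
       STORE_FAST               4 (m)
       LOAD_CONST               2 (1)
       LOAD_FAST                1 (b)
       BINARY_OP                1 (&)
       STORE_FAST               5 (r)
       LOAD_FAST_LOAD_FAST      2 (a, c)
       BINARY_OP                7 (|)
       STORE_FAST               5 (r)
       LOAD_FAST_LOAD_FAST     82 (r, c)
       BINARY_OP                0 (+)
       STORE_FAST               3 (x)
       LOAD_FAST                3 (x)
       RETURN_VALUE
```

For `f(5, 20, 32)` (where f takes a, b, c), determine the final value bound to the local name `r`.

LOAD_CONST → push 11. Stack: [11]
LOAD_FAST c → push 32. Stack: [11, 32]
BINARY_OP // → 11 // 32 = 0. Stack: [0]
STORE_FAST x → x=0. Stack: []
LOAD_FAST_LOAD_FAST x,a → push 0,5. Stack: [0, 5]
BINARY_OP % → 0 % 5 = 0. Stack: [0]
LOAD_FAST b → push 20. Stack: [0, 20]
BINARY_OP ^ → 0 ^ 20 = 20. Stack: [20]
STORE_FAST x → x=20. Stack: []
LOAD_FAST_LOAD_FAST c,a → push 32,5. Stack: [32, 5]
BINARY_OP * → 32 * 5 = 160. Stack: [160]
STORE_FAST x → x=160. Stack: []
LOAD_FAST_LOAD_FAST c,b → push 32,20. Stack: [32, 20]
BINARY_OP * → 32 * 20 = 640. Stack: [640]
LOAD_FAST_LOAD_FAST a,b → push 5,20. Stack: [640, 5, 20]
BINARY_OP * → 5 * 20 = 100. Stack: [640, 100]
BINARY_OP + → 640 + 100 = 740. Stack: [740]
STORE_FAST m → m=740. Stack: []
LOAD_CONST → push 1. Stack: [1]
LOAD_FAST b → push 20. Stack: [1, 20]
BINARY_OP & → 1 & 20 = 0. Stack: [0]
STORE_FAST r → r=0. Stack: []
LOAD_FAST_LOAD_FAST a,c → push 5,32. Stack: [5, 32]
BINARY_OP | → 5 | 32 = 37. Stack: [37]
STORE_FAST r → r=37. Stack: []
LOAD_FAST_LOAD_FAST r,c → push 37,32. Stack: [37, 32]
BINARY_OP + → 37 + 32 = 69. Stack: [69]
STORE_FAST x → x=69. Stack: []
LOAD_FAST x → push 69. Stack: [69]
RETURN_VALUE → return 69.

37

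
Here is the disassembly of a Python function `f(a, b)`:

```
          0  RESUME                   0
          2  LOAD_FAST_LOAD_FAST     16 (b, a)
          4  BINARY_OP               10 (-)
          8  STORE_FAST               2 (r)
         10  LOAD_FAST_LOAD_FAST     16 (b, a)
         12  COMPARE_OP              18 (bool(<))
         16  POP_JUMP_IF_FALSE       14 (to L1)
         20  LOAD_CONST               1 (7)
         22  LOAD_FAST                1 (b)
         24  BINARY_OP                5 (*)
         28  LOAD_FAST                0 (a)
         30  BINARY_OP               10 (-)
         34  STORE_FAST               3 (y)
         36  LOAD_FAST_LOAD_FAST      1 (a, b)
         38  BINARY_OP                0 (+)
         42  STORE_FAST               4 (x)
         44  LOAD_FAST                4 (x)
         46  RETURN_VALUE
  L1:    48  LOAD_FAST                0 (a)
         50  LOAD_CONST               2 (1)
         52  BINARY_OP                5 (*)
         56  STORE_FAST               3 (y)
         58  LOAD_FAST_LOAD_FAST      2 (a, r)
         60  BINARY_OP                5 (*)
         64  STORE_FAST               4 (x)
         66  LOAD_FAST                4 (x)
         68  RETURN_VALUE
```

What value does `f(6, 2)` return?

LOAD_FAST_LOAD_FAST b,a → push 2,6. Stack: [2, 6]
BINARY_OP - → 2 - 6 = -4. Stack: [-4]
STORE_FAST r → r=-4. Stack: []
LOAD_FAST_LOAD_FAST b,a → push 2,6. Stack: [2, 6]
COMPARE_OP bool(<) → 2 vs 6 = True. Stack: [True]
POP_JUMP_IF_FALSE → pop True; no jump. Stack: []
LOAD_CONST → push 7. Stack: [7]
LOAD_FAST b → push 2. Stack: [7, 2]
BINARY_OP * → 7 * 2 = 14. Stack: [14]
LOAD_FAST a → push 6. Stack: [14, 6]
BINARY_OP - → 14 - 6 = 8. Stack: [8]
STORE_FAST y → y=8. Stack: []
LOAD_FAST_LOAD_FAST a,b → push 6,2. Stack: [6, 2]
BINARY_OP + → 6 + 2 = 8. Stack: [8]
STORE_FAST x → x=8. Stack: []
LOAD_FAST x → push 8. Stack: [8]
RETURN_VALUE → return 8.

8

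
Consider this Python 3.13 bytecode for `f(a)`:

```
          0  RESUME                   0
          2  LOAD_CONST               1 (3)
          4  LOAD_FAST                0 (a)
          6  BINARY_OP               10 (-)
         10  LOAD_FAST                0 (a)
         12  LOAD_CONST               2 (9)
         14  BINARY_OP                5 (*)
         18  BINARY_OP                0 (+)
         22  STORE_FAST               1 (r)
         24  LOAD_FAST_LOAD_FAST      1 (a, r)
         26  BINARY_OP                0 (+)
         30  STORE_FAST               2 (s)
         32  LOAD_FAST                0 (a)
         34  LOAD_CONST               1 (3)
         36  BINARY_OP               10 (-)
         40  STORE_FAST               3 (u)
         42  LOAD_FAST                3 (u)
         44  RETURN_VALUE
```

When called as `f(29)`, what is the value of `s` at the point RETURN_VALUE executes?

264

LOAD_CONST → push 3. Stack: [3]
LOAD_FAST a → push 29. Stack: [3, 29]
BINARY_OP - → 3 - 29 = -26. Stack: [-26]
LOAD_FAST a → push 29. Stack: [-26, 29]
LOAD_CONST → push 9. Stack: [-26, 29, 9]
BINARY_OP * → 29 * 9 = 261. Stack: [-26, 261]
BINARY_OP + → -26 + 261 = 235. Stack: [235]
STORE_FAST r → r=235. Stack: []
LOAD_FAST_LOAD_FAST a,r → push 29,235. Stack: [29, 235]
BINARY_OP + → 29 + 235 = 264. Stack: [264]
STORE_FAST s → s=264. Stack: []
LOAD_FAST a → push 29. Stack: [29]
LOAD_CONST → push 3. Stack: [29, 3]
BINARY_OP - → 29 - 3 = 26. Stack: [26]
STORE_FAST u → u=26. Stack: []
LOAD_FAST u → push 26. Stack: [26]
RETURN_VALUE → return 26.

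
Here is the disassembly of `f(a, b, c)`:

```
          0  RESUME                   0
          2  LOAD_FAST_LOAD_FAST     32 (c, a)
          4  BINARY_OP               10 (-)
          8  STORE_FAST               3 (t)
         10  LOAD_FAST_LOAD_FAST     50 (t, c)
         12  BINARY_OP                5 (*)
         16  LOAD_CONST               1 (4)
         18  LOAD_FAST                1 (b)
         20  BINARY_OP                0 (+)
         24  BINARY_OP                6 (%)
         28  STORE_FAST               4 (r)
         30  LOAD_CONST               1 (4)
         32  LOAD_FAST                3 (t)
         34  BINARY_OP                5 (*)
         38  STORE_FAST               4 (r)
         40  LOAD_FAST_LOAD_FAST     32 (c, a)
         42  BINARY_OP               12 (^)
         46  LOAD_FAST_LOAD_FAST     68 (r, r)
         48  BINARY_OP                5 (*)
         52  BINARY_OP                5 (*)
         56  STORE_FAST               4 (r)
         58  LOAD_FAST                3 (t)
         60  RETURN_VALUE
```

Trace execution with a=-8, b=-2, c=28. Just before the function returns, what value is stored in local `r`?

-580608

LOAD_FAST_LOAD_FAST c,a → push 28,-8. Stack: [28, -8]
BINARY_OP - → 28 - -8 = 36. Stack: [36]
STORE_FAST t → t=36. Stack: []
LOAD_FAST_LOAD_FAST t,c → push 36,28. Stack: [36, 28]
BINARY_OP * → 36 * 28 = 1008. Stack: [1008]
LOAD_CONST → push 4. Stack: [1008, 4]
LOAD_FAST b → push -2. Stack: [1008, 4, -2]
BINARY_OP + → 4 + -2 = 2. Stack: [1008, 2]
BINARY_OP % → 1008 % 2 = 0. Stack: [0]
STORE_FAST r → r=0. Stack: []
LOAD_CONST → push 4. Stack: [4]
LOAD_FAST t → push 36. Stack: [4, 36]
BINARY_OP * → 4 * 36 = 144. Stack: [144]
STORE_FAST r → r=144. Stack: []
LOAD_FAST_LOAD_FAST c,a → push 28,-8. Stack: [28, -8]
BINARY_OP ^ → 28 ^ -8 = -28. Stack: [-28]
LOAD_FAST_LOAD_FAST r,r → push 144,144. Stack: [-28, 144, 144]
BINARY_OP * → 144 * 144 = 20736. Stack: [-28, 20736]
BINARY_OP * → -28 * 20736 = -580608. Stack: [-580608]
STORE_FAST r → r=-580608. Stack: []
LOAD_FAST t → push 36. Stack: [36]
RETURN_VALUE → return 36.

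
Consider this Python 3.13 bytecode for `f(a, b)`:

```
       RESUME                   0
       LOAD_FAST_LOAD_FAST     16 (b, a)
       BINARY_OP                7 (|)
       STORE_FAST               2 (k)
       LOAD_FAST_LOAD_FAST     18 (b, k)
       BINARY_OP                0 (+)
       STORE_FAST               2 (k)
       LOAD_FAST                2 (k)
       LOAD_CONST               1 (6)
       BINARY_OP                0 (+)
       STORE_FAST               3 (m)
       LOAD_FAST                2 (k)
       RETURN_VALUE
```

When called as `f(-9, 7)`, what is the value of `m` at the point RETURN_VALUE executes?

4

LOAD_FAST_LOAD_FAST b,a → push 7,-9. Stack: [7, -9]
BINARY_OP | → 7 | -9 = -9. Stack: [-9]
STORE_FAST k → k=-9. Stack: []
LOAD_FAST_LOAD_FAST b,k → push 7,-9. Stack: [7, -9]
BINARY_OP + → 7 + -9 = -2. Stack: [-2]
STORE_FAST k → k=-2. Stack: []
LOAD_FAST k → push -2. Stack: [-2]
LOAD_CONST → push 6. Stack: [-2, 6]
BINARY_OP + → -2 + 6 = 4. Stack: [4]
STORE_FAST m → m=4. Stack: []
LOAD_FAST k → push -2. Stack: [-2]
RETURN_VALUE → return -2.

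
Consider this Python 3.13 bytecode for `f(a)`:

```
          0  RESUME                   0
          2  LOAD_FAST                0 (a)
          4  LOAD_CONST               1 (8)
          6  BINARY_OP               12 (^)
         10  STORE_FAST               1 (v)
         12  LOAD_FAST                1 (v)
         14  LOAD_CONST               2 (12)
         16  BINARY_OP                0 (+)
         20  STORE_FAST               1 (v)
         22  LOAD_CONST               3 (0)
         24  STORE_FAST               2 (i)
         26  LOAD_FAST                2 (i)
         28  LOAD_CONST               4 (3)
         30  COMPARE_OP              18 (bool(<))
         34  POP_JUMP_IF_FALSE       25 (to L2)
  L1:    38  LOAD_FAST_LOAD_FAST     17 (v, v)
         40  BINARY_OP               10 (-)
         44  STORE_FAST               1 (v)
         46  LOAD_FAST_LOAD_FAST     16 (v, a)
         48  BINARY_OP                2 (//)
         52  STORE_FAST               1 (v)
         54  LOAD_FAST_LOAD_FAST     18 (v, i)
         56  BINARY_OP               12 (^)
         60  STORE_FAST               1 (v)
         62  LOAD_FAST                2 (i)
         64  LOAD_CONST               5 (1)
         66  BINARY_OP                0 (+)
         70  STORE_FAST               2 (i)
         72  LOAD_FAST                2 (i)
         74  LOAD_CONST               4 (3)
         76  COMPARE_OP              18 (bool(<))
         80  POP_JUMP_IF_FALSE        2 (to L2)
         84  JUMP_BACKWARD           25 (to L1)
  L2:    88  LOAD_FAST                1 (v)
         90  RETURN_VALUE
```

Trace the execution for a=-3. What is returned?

2

LOAD_FAST a → push -3
LOAD_CONST → push 8
BINARY_OP ^ → -3 ^ 8 = -11
STORE_FAST v → v=-11
LOAD_FAST v → push -11
LOAD_CONST → push 12
BINARY_OP + → -11 + 12 = 1
STORE_FAST v → v=1
LOAD_CONST → push 0
STORE_FAST i → i=0
LOAD_FAST i → push 0
LOAD_CONST → push 3
COMPARE_OP bool(<) → 0 vs 3 = True
POP_JUMP_IF_FALSE → pop True; no jump
LOAD_FAST_LOAD_FAST v,v → push 1,1
BINARY_OP - → 1 - 1 = 0
STORE_FAST v → v=0
LOAD_FAST_LOAD_FAST v,a → push 0,-3
BINARY_OP // → 0 // -3 = 0
STORE_FAST v → v=0
LOAD_FAST_LOAD_FAST v,i → push 0,0
BINARY_OP ^ → 0 ^ 0 = 0
STORE_FAST v → v=0
LOAD_FAST i → push 0
LOAD_CONST → push 1
BINARY_OP + → 0 + 1 = 1
STORE_FAST i → i=1
LOAD_FAST i → push 1
LOAD_CONST → push 3
COMPARE_OP bool(<) → 1 vs 3 = True
POP_JUMP_IF_FALSE → pop True; no jump
LOAD_FAST_LOAD_FAST v,v → push 0,0
BINARY_OP - → 0 - 0 = 0
STORE_FAST v → v=0
LOAD_FAST_LOAD_FAST v,a → push 0,-3
BINARY_OP // → 0 // -3 = 0
STORE_FAST v → v=0
LOAD_FAST_LOAD_FAST v,i → push 0,1
BINARY_OP ^ → 0 ^ 1 = 1
STORE_FAST v → v=1
LOAD_FAST i → push 1
LOAD_CONST → push 1
BINARY_OP + → 1 + 1 = 2
STORE_FAST i → i=2
LOAD_FAST i → push 2
LOAD_CONST → push 3
COMPARE_OP bool(<) → 2 vs 3 = True
POP_JUMP_IF_FALSE → pop True; no jump
LOAD_FAST_LOAD_FAST v,v → push 1,1
BINARY_OP - → 1 - 1 = 0
STORE_FAST v → v=0
LOAD_FAST_LOAD_FAST v,a → push 0,-3
BINARY_OP // → 0 // -3 = 0
STORE_FAST v → v=0
LOAD_FAST_LOAD_FAST v,i → push 0,2
BINARY_OP ^ → 0 ^ 2 = 2
STORE_FAST v → v=2
LOAD_FAST i → push 2
LOAD_CONST → push 1
BINARY_OP + → 2 + 1 = 3
STORE_FAST i → i=3
LOAD_FAST i → push 3
LOAD_CONST → push 3
COMPARE_OP bool(<) → 3 vs 3 = False
POP_JUMP_IF_FALSE → pop False; jump
LOAD_FAST v → push 2
RETURN_VALUE → return 2.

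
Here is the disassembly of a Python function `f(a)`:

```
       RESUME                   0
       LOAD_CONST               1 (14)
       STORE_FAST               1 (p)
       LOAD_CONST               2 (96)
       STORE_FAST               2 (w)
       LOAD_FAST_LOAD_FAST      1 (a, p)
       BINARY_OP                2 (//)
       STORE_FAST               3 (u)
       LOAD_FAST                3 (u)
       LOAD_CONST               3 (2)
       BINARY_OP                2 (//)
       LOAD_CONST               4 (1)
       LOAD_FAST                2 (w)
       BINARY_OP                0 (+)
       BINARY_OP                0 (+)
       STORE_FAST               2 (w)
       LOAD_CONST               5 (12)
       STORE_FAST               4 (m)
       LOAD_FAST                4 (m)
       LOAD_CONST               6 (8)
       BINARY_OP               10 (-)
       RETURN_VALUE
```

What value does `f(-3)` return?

LOAD_CONST → push 14. Stack: [14]
STORE_FAST p → p=14. Stack: []
LOAD_CONST → push 96. Stack: [96]
STORE_FAST w → w=96. Stack: []
LOAD_FAST_LOAD_FAST a,p → push -3,14. Stack: [-3, 14]
BINARY_OP // → -3 // 14 = -1. Stack: [-1]
STORE_FAST u → u=-1. Stack: []
LOAD_FAST u → push -1. Stack: [-1]
LOAD_CONST → push 2. Stack: [-1, 2]
BINARY_OP // → -1 // 2 = -1. Stack: [-1]
LOAD_CONST → push 1. Stack: [-1, 1]
LOAD_FAST w → push 96. Stack: [-1, 1, 96]
BINARY_OP + → 1 + 96 = 97. Stack: [-1, 97]
BINARY_OP + → -1 + 97 = 96. Stack: [96]
STORE_FAST w → w=96. Stack: []
LOAD_CONST → push 12. Stack: [12]
STORE_FAST m → m=12. Stack: []
LOAD_FAST m → push 12. Stack: [12]
LOAD_CONST → push 8. Stack: [12, 8]
BINARY_OP - → 12 - 8 = 4. Stack: [4]
RETURN_VALUE → return 4.

4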